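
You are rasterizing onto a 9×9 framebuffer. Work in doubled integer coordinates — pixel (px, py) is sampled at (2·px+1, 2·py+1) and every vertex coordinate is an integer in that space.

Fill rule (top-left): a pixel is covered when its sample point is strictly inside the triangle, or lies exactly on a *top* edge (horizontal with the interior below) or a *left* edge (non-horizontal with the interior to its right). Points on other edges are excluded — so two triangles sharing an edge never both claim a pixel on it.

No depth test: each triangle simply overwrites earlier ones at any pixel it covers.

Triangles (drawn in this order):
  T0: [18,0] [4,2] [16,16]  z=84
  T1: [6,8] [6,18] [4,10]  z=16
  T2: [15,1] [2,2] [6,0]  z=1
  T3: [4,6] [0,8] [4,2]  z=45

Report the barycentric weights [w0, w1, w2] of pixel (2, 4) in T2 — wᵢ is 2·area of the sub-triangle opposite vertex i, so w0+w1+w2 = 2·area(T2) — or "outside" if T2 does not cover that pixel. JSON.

T0:
  2·area = 220  (B↔C swapped to make it positive)
  edge (18, 0)→(16, 16): d=(-2,16) right/bottom  bias=-1
  edge (16, 16)→(4, 2): d=(-12,-14) top-left  bias=+0
  edge (4, 2)→(18, 0): d=(14,-2) top-left  bias=+0
    (5,0)@(11, 1): e=[110,110,0] → X  [on edge]
    (6,0)@(13, 1): e=[78,138,4] → X
    (7,0)@(15, 1): e=[46,166,8] → X
    (8,0)@(17, 1): e=[14,194,12] → X
    (2,1)@(5, 3): e=[202,2,16] → X
    (3,1)@(7, 3): e=[170,30,20] → X
    (4,1)@(9, 3): e=[138,58,24] → X
    (2,2)@(5, 5): e=[198,-22,44] → .
    (3,2)@(7, 5): e=[166,6,48] → X
    (3,3)@(7, 7): e=[162,-18,76] → .
    (4,3)@(9, 7): e=[130,10,80] → X
    (4,4)@(9, 9): e=[126,-14,108] → .
  covered (28 px):
    . . . . . X X X X
    . . X X X X X X X
    . . . X X X X X X
    . . . . X X X X X
    . . . . . X X X .
    . . . . . . X X .
    . . . . . . . X .
    . . . . . . . . .
    . . . . . . . . .
T1:
  2·area = 20
  edge (6, 8)→(6, 18): d=(0,10) right/bottom  bias=-1
  edge (6, 18)→(4, 10): d=(-2,-8) top-left  bias=+0
  edge (4, 10)→(6, 8): d=(2,-2) top-left  bias=+0
    (6,0)@(13, 1): e=[-70,90,0] → .  [on edge]
    (5,1)@(11, 3): e=[-50,70,0] → .  [on edge]
    (4,2)@(9, 5): e=[-30,50,0] → .  [on edge]
    (3,3)@(7, 7): e=[-10,30,0] → .  [on edge]
    (2,4)@(5, 9): e=[10,10,0] → X  [on edge]
    (3,4)@(7, 9): e=[-10,26,4] → .
    (1,5)@(3, 11): e=[30,-10,0] → .  [on edge]
    (2,5)@(5, 11): e=[10,6,4] → X
    (3,5)@(7, 11): e=[-10,22,8] → .
    (0,6)@(1, 13): e=[50,-30,0] → .  [on edge]
    (2,6)@(5, 13): e=[10,2,8] → X
    (3,6)@(7, 13): e=[-10,18,12] → .
  covered (3 px):
    . . . . . . . . .
    . . . . . . . . .
    . . . . . . . . .
    . . . . . . . . .
    . . X . . . . . .
    . . X . . . . . .
    . . X . . . . . .
    . . . . . . . . .
    . . . . . . . . .
T2:
  2·area = 22
  edge (15, 1)→(2, 2): d=(-13,1) right/bottom  bias=-1
  edge (2, 2)→(6, 0): d=(4,-2) top-left  bias=+0
  edge (6, 0)→(15, 1): d=(9,1) right/bottom  bias=-1
    (2,0)@(5, 1): e=[10,2,10] → X
    (3,0)@(7, 1): e=[8,6,8] → X
    (4,0)@(9, 1): e=[6,10,6] → X
    (5,0)@(11, 1): e=[4,14,4] → X
    (6,0)@(13, 1): e=[2,18,2] → X
    (7,0)@(15, 1): e=[0,22,0] → .  [on edge]
    (2,1)@(5, 3): e=[-16,10,28] → .
    (3,1)@(7, 3): e=[-18,14,26] → .
    (4,1)@(9, 3): e=[-20,18,24] → .
    (5,1)@(11, 3): e=[-22,22,22] → .
    (6,1)@(13, 3): e=[-24,26,20] → .
  covered (5 px):
    . . X X X X X . .
    . . . . . . . . .
    . . . . . . . . .
    . . . . . . . . .
    . . . . . . . . .
    . . . . . . . . .
    . . . . . . . . .
    . . . . . . . . .
    . . . . . . . . .
T3:
  2·area = 16
  edge (4, 6)→(0, 8): d=(-4,2) right/bottom  bias=-1
  edge (0, 8)→(4, 2): d=(4,-6) top-left  bias=+0
  edge (4, 2)→(4, 6): d=(0,4) right/bottom  bias=-1
    (1,2)@(3, 5): e=[6,6,4] → X
    (2,2)@(5, 5): e=[2,18,-4] → .
    (0,3)@(1, 7): e=[2,2,12] → X
    (1,3)@(3, 7): e=[-2,14,4] → .
    (0,4)@(1, 9): e=[-6,10,12] → .
  covered (2 px):
    . . . . . . . . .
    . . . . . . . . .
    . X . . . . . . .
    X . . . . . . . .
    . . . . . . . . .
    . . . . . . . . .
    . . . . . . . . .
    . . . . . . . . .
    . . . . . . . . .

Result: "outside"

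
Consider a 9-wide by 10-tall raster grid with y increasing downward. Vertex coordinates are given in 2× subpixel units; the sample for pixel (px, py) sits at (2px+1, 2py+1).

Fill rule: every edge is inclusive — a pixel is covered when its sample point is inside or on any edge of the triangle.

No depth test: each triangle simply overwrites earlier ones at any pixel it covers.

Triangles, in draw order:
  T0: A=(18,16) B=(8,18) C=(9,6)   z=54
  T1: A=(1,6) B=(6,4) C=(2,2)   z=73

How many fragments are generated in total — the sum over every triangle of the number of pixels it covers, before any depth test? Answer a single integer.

T0:
  2·area = 118
  edge (18, 16)→(8, 18): d=(-10,2) inclusive
  edge (8, 18)→(9, 6): d=(1,-12) inclusive
  edge (9, 6)→(18, 16): d=(9,10) inclusive
    (4,3)@(9, 7): e=[108,1,9] → X
    (5,3)@(11, 7): e=[104,25,-11] → .
    (4,4)@(9, 9): e=[88,3,27] → X
    (5,4)@(11, 9): e=[84,27,7] → X
    (6,4)@(13, 9): e=[80,51,-13] → .
    (4,5)@(9, 11): e=[68,5,45] → X
    (6,5)@(13, 11): e=[60,53,5] → X
    (7,5)@(15, 11): e=[56,77,-15] → .
    (4,6)@(9, 13): e=[48,7,63] → X
    (7,6)@(15, 13): e=[36,79,3] → X
    (8,6)@(17, 13): e=[32,103,-17] → .
    (4,7)@(9, 15): e=[28,9,81] → X
    (6,8)@(13, 17): e=[0,59,59] → X  [on edge]
    (1,9)@(3, 19): e=[0,-59,177] → .  [on edge]
  covered (18 px):
    . . . . . . . . .
    . . . . . . . . .
    . . . . . . . . .
    . . . . X . . . .
    . . . . X X . . .
    . . . . X X X . .
    . . . . X X X X .
    . . . . X X X X X
    . . . . X X X . .
    . . . . . . . . .
T1:
  2·area = 18  (B↔C swapped to make it positive)
  edge (1, 6)→(2, 2): d=(1,-4) inclusive
  edge (2, 2)→(6, 4): d=(4,2) inclusive
  edge (6, 4)→(1, 6): d=(-5,2) inclusive
    (1,1)@(3, 3): e=[5,2,11] → X
    (2,1)@(5, 3): e=[13,-2,7] → .
    (1,2)@(3, 5): e=[7,10,1] → X
    (2,2)@(5, 5): e=[15,6,-3] → .
    (1,3)@(3, 7): e=[9,18,-9] → .
  covered (2 px):
    . . . . . . . . .
    . X . . . . . . .
    . X . . . . . . .
    . . . . . . . . .
    . . . . . . . . .
    . . . . . . . . .
    . . . . . . . . .
    . . . . . . . . .
    . . . . . . . . .
    . . . . . . . . .

Final: 20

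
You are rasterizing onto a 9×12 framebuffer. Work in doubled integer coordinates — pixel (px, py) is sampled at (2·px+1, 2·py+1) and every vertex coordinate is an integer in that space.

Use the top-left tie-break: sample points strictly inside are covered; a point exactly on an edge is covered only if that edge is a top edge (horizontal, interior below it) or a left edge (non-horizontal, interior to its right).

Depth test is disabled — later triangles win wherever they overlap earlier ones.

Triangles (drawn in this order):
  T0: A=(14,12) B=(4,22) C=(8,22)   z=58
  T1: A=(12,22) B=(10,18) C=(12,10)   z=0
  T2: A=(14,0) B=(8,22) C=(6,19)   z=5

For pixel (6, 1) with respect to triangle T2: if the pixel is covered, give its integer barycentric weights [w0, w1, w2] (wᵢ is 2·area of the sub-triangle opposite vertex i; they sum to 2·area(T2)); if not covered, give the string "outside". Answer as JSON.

T0:
  2·area = 40  (B↔C swapped to make it positive)
  edge (14, 12)→(8, 22): d=(-6,10) right/bottom  bias=-1
  edge (8, 22)→(4, 22): d=(-4,0) right/bottom  bias=-1
  edge (4, 22)→(14, 12): d=(10,-10) top-left  bias=+0
    (8,3)@(17, 7): e=[0,60,-20] → ·  [on edge]
    (8,4)@(17, 9): e=[-12,52,0] → ·  [on edge]
    (7,5)@(15, 11): e=[-4,44,0] → ·  [on edge]
    (6,6)@(13, 13): e=[4,36,0] → █  [on edge]
    (7,6)@(15, 13): e=[-16,36,20] → ·
    (5,7)@(11, 15): e=[12,28,0] → █  [on edge]
    (6,7)@(13, 15): e=[-8,28,20] → ·
    (4,8)@(9, 17): e=[20,20,0] → █  [on edge]
    (5,8)@(11, 17): e=[0,20,20] → ·  [on edge]
    (3,9)@(7, 19): e=[28,12,0] → █  [on edge]
    (5,9)@(11, 19): e=[-12,12,40] → ·
    (2,10)@(5, 21): e=[36,4,0] → █  [on edge]
    (1,11)@(3, 23): e=[44,-4,0] → ·  [on edge]
  covered (7 px):
    · · · · · · · · ·
    · · · · · · · · ·
    · · · · · · · · ·
    · · · · · · · · ·
    · · · · · · · · ·
    · · · · · · · · ·
    · · · · · · █ · ·
    · · · · · █ · · ·
    · · · · █ · · · ·
    · · · █ █ · · · ·
    · · █ █ · · · · ·
    · · · · · · · · ·
T1:
  2·area = 24
  edge (12, 22)→(10, 18): d=(-2,-4) top-left  bias=+0
  edge (10, 18)→(12, 10): d=(2,-8) top-left  bias=+0
  edge (12, 10)→(12, 22): d=(0,12) right/bottom  bias=-1
    (5,7)@(11, 15): e=[10,2,12] → █
    (6,7)@(13, 15): e=[18,18,-12] → ·
    (5,8)@(11, 17): e=[6,6,12] → █
    (6,8)@(13, 17): e=[14,22,-12] → ·
    (5,9)@(11, 19): e=[2,10,12] → █
    (6,9)@(13, 19): e=[10,26,-12] → ·
    (5,10)@(11, 21): e=[-2,14,12] → ·
  covered (3 px):
    · · · · · · · · ·
    · · · · · · · · ·
    · · · · · · · · ·
    · · · · · · · · ·
    · · · · · · · · ·
    · · · · · · · · ·
    · · · · · · · · ·
    · · · · · █ · · ·
    · · · · · █ · · ·
    · · · · · █ · · ·
    · · · · · · · · ·
    · · · · · · · · ·
T2:
  2·area = 62
  edge (14, 0)→(8, 22): d=(-6,22) right/bottom  bias=-1
  edge (8, 22)→(6, 19): d=(-2,-3) top-left  bias=+0
  edge (6, 19)→(14, 0): d=(8,-19) top-left  bias=+0
    (6,1)@(13, 3): e=[4,53,5] → █
    (7,1)@(15, 3): e=[-40,59,43] → ·
    (6,2)@(13, 5): e=[-8,49,21] → ·
    (5,4)@(11, 9): e=[12,35,15] → █
    (6,4)@(13, 9): e=[-32,41,53] → ·
    (5,5)@(11, 11): e=[0,31,31] → ·  [on edge]
    (4,6)@(9, 13): e=[32,21,9] → █
    (5,6)@(11, 13): e=[-12,27,47] → ·
    (4,7)@(9, 15): e=[20,17,25] → █
    (5,7)@(11, 15): e=[-24,23,63] → ·
    (3,8)@(7, 17): e=[52,7,3] → █
    (5,8)@(11, 17): e=[-36,19,79] → ·
  covered (7 px):
    · · · · · · · · ·
    · · · · · · █ · ·
    · · · · · · · · ·
    · · · · · · · · ·
    · · · · · █ · · ·
    · · · · · · · · ·
    · · · · █ · · · ·
    · · · · █ · · · ·
    · · · █ █ · · · ·
    · · · █ · · · · ·
    · · · · · · · · ·
    · · · · · · · · ·

Final: [53,5,4]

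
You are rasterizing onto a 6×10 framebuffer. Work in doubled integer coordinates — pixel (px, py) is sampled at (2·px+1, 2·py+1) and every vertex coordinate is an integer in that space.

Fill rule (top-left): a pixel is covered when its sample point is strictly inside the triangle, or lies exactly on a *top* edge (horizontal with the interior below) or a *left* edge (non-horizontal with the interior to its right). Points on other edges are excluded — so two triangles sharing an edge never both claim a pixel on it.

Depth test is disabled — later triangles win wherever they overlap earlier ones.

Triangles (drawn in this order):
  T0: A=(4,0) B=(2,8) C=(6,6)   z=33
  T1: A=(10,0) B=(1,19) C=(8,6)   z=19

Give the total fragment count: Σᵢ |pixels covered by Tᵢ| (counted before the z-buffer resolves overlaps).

T0:
  2·area = 28  (B↔C swapped to make it positive)
  edge (4, 0)→(6, 6): d=(2,6) right/bottom  bias=-1
  edge (6, 6)→(2, 8): d=(-4,2) right/bottom  bias=-1
  edge (2, 8)→(4, 0): d=(2,-8) top-left  bias=+0
    (2,1)@(5, 3): e=[0,14,14] → ·  [on edge]
    (1,2)@(3, 5): e=[16,10,2] → █
    (2,2)@(5, 5): e=[4,6,18] → █
    (3,2)@(7, 5): e=[-8,2,34] → ·
    (1,3)@(3, 7): e=[20,2,6] → █
    (2,3)@(5, 7): e=[8,-2,22] → ·
    (1,4)@(3, 9): e=[24,-6,10] → ·
    (3,4)@(7, 9): e=[0,-14,42] → ·  [on edge]
    (4,7)@(9, 15): e=[0,-42,70] → ·  [on edge]
  covered (3 px):
    · · · · · ·
    · · · · · ·
    · █ █ · · ·
    · █ · · · ·
    · · · · · ·
    · · · · · ·
    · · · · · ·
    · · · · · ·
    · · · · · ·
    · · · · · ·
T1:
  2·area = 16  (B↔C swapped to make it positive)
  edge (10, 0)→(8, 6): d=(-2,6) right/bottom  bias=-1
  edge (8, 6)→(1, 19): d=(-7,13) right/bottom  bias=-1
  edge (1, 19)→(10, 0): d=(9,-19) top-left  bias=+0
    (4,1)@(9, 3): e=[0,8,8] → ·  [on edge]
    (3,3)@(7, 7): e=[4,6,6] → █
    (4,3)@(9, 7): e=[-8,-20,44] → ·
    (3,4)@(7, 9): e=[0,-8,24] → ·  [on edge]
    (2,5)@(5, 11): e=[8,4,4] → █
    (3,5)@(7, 11): e=[-4,-22,42] → ·
    (2,6)@(5, 13): e=[4,-10,22] → ·
    (1,7)@(3, 15): e=[12,2,2] → █
    (2,7)@(5, 15): e=[0,-24,40] → ·  [on edge]
    (1,8)@(3, 17): e=[8,-12,20] → ·
    (0,9)@(1, 19): e=[16,0,0] → ·  [on edge]
  covered (3 px):
    · · · · · ·
    · · · · · ·
    · · · · · ·
    · · · █ · ·
    · · · · · ·
    · · █ · · ·
    · · · · · ·
    · █ · · · ·
    · · · · · ·
    · · · · · ·

Result: 6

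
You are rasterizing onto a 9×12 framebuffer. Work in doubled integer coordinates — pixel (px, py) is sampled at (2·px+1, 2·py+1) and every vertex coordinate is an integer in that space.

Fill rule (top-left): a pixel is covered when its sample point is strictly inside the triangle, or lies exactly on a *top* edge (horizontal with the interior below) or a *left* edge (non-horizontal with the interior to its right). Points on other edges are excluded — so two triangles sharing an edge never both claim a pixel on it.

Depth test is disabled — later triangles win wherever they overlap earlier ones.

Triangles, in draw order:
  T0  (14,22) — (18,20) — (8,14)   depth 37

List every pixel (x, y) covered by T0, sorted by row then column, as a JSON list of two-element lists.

T0:
  2·area = 44  (B↔C swapped to make it positive)
  edge (14, 22)→(8, 14): d=(-6,-8) top-left  bias=+0
  edge (8, 14)→(18, 20): d=(10,6) right/bottom  bias=-1
  edge (18, 20)→(14, 22): d=(-4,2) right/bottom  bias=-1
    (1,5)@(3, 11): e=[-22,0,66] → .  [on edge]
    (4,7)@(9, 15): e=[2,4,38] → X
    (5,7)@(11, 15): e=[18,-8,34] → .
    (4,8)@(9, 17): e=[-10,24,30] → .
    (5,8)@(11, 17): e=[6,12,26] → X
    (6,8)@(13, 17): e=[22,0,22] → .  [on edge]
    (5,9)@(11, 19): e=[-6,32,18] → .
    (6,9)@(13, 19): e=[10,20,14] → X
    (7,9)@(15, 19): e=[26,8,10] → X
    (8,9)@(17, 19): e=[42,-4,6] → .
    (6,10)@(13, 21): e=[-2,40,6] → .
    (7,10)@(15, 21): e=[14,28,2] → X
  covered (5 px):
    . . . . . . . . .
    . . . . . . . . .
    . . . . . . . . .
    . . . . . . . . .
    . . . . . . . . .
    . . . . . . . . .
    . . . . . . . . .
    . . . . X . . . .
    . . . . . X . . .
    . . . . . . X X .
    . . . . . . . X .
    . . . . . . . . .

Final: [[4,7],[5,8],[6,9],[7,9],[7,10]]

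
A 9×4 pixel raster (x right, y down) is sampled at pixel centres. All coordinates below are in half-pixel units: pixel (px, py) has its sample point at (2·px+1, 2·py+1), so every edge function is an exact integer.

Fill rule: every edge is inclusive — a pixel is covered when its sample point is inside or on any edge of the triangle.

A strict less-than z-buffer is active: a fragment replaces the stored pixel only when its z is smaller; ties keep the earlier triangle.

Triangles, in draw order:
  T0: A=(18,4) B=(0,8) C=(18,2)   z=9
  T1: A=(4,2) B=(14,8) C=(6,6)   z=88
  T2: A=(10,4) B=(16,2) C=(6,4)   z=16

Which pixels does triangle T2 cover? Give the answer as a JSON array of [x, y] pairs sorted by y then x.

T0:
  2·area = 36
  edge (18, 4)→(0, 8): d=(-18,4) inclusive
  edge (0, 8)→(18, 2): d=(18,-6) inclusive
  edge (18, 2)→(18, 4): d=(0,2) inclusive
    (7,1)@(15, 3): e=[30,0,6] → X  [on edge]
    (8,1)@(17, 3): e=[22,12,2] → X
    (4,2)@(9, 5): e=[18,0,18] → X  [on edge]
    (5,2)@(11, 5): e=[10,12,14] → X
    (6,2)@(13, 5): e=[2,24,10] → X
    (7,2)@(15, 5): e=[-6,36,6] → .
    (8,2)@(17, 5): e=[-14,48,2] → .
    (1,3)@(3, 7): e=[6,0,30] → X  [on edge]
    (2,3)@(5, 7): e=[-2,12,26] → .
    (4,3)@(9, 7): e=[-18,36,18] → .
    (5,3)@(11, 7): e=[-26,48,14] → .
    (6,3)@(13, 7): e=[-34,60,10] → .
  covered (6 px):
    . . . . . . . . .
    . . . . . . . X X
    . . . . X X X . .
    . X . . . . . . .
T1:
  2·area = 28
  edge (4, 2)→(14, 8): d=(10,6) inclusive
  edge (14, 8)→(6, 6): d=(-8,-2) inclusive
  edge (6, 6)→(4, 2): d=(-2,-4) inclusive
    (2,1)@(5, 3): e=[4,22,2] → X
    (3,1)@(7, 3): e=[-8,26,10] → .
    (2,2)@(5, 5): e=[24,6,-2] → .
    (3,2)@(7, 5): e=[12,10,6] → X
    (4,2)@(9, 5): e=[0,14,14] → X  [on edge]
    (5,2)@(11, 5): e=[-12,18,22] → .
    (3,3)@(7, 7): e=[32,-6,2] → .
    (4,3)@(9, 7): e=[20,-2,10] → .
    (5,3)@(11, 7): e=[8,2,18] → X
    (6,3)@(13, 7): e=[-4,6,26] → .
  covered (4 px):
    . . . . . . . . .
    . . X . . . . . .
    . . . X X . . . .
    . . . . . X . . .
T2:
  2·area = 8  (B↔C swapped to make it positive)
  edge (10, 4)→(6, 4): d=(-4,0) inclusive
  edge (6, 4)→(16, 2): d=(10,-2) inclusive
  edge (16, 2)→(10, 4): d=(-6,2) inclusive
    (5,1)@(11, 3): e=[4,0,4] → X  [on edge]
    (6,1)@(13, 3): e=[4,4,0] → X  [on edge]
    (7,1)@(15, 3): e=[4,8,-4] → .
    (0,2)@(1, 5): e=[-4,0,12] → .  [on edge]
    (3,2)@(7, 5): e=[-4,12,0] → .  [on edge]
    (5,2)@(11, 5): e=[-4,20,-8] → .
    (6,2)@(13, 5): e=[-4,24,-12] → .
    (0,3)@(1, 7): e=[-12,20,0] → .  [on edge]
  covered (2 px):
    . . . . . . . . .
    . . . . . X X . .
    . . . . . . . . .
    . . . . . . . . .

Result: [[5,1],[6,1]]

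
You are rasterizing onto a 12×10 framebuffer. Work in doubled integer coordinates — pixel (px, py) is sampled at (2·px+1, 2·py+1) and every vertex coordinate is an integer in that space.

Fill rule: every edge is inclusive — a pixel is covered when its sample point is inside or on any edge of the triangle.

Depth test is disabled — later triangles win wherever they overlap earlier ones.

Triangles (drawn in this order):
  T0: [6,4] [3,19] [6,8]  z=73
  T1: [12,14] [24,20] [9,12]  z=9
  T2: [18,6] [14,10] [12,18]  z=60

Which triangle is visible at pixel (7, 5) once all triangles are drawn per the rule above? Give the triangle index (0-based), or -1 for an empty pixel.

T0:
  2·area = 12  (B↔C swapped to make it positive)
  edge (6, 4)→(6, 8): d=(0,4) inclusive
  edge (6, 8)→(3, 19): d=(-3,11) inclusive
  edge (3, 19)→(6, 4): d=(3,-15) inclusive
    (2,4)@(5, 9): e=[4,8,0] → #  [on edge]
    (3,4)@(7, 9): e=[-4,-14,30] → ·
    (2,5)@(5, 11): e=[4,2,6] → #
    (3,5)@(7, 11): e=[-4,-20,36] → ·
    (2,6)@(5, 13): e=[4,-4,12] → ·
    (1,9)@(3, 19): e=[12,0,0] → #  [on edge]
    (2,9)@(5, 19): e=[4,-22,30] → ·
  covered (3 px):
    · · · · · · · · · · · ·
    · · · · · · · · · · · ·
    · · · · · · · · · · · ·
    · · · · · · · · · · · ·
    · · # · · · · · · · · ·
    · · # · · · · · · · · ·
    · · · · · · · · · · · ·
    · · · · · · · · · · · ·
    · · · · · · · · · · · ·
    · # · · · · · · · · · ·
T1:
  2·area = 6  (B↔C swapped to make it positive)
  edge (12, 14)→(9, 12): d=(-3,-2) inclusive
  edge (9, 12)→(24, 20): d=(15,8) inclusive
  edge (24, 20)→(12, 14): d=(-12,-6) inclusive
  covered (0 px):
    · · · · · · · · · · · ·
    · · · · · · · · · · · ·
    · · · · · · · · · · · ·
    · · · · · · · · · · · ·
    · · · · · · · · · · · ·
    · · · · · · · · · · · ·
    · · · · · · · · · · · ·
    · · · · · · · · · · · ·
    · · · · · · · · · · · ·
    · · · · · · · · · · · ·
T2:
  2·area = 24  (B↔C swapped to make it positive)
  edge (18, 6)→(12, 18): d=(-6,12) inclusive
  edge (12, 18)→(14, 10): d=(2,-8) inclusive
  edge (14, 10)→(18, 6): d=(4,-4) inclusive
    (11,0)@(23, 1): e=[-30,54,0] → ·  [on edge]
    (10,1)@(21, 3): e=[-18,42,0] → ·  [on edge]
    (9,2)@(19, 5): e=[-6,30,0] → ·  [on edge]
    (8,3)@(17, 7): e=[6,18,0] → #  [on edge]
    (9,3)@(19, 7): e=[-18,34,8] → ·
    (7,4)@(15, 9): e=[18,6,0] → #  [on edge]
    (8,4)@(17, 9): e=[-6,22,8] → ·
    (6,5)@(13, 11): e=[30,-6,0] → ·  [on edge]
    (7,5)@(15, 11): e=[6,10,8] → #
    (8,5)@(17, 11): e=[-18,26,16] → ·
    (5,6)@(11, 13): e=[42,-18,0] → ·  [on edge]
    (7,6)@(15, 13): e=[-6,14,16] → ·
    (4,7)@(9, 15): e=[54,-30,0] → ·  [on edge]
    (3,8)@(7, 17): e=[66,-42,0] → ·  [on edge]
    (2,9)@(5, 19): e=[78,-54,0] → ·  [on edge]
  covered (4 px):
    · · · · · · · · · · · ·
    · · · · · · · · · · · ·
    · · · · · · · · · · · ·
    · · · · · · · · # · · ·
    · · · · · · · # · · · ·
    · · · · · · · # · · · ·
    · · · · · · · · · · · ·
    · · · · · · # · · · · ·
    · · · · · · · · · · · ·
    · · · · · · · · · · · ·

Z-buffer (winner per pixel, '.' = empty):
  . . . . . . . . . . . .
  . . . . . . . . . . . .
  . . . . . . . . . . . .
  . . . . . . . . 2 . . .
  . . 0 . . . . 2 . . . .
  . . 0 . . . . 2 . . . .
  . . . . . . . . . . . .
  . . . . . . 2 . . . . .
  . . . . . . . . . . . .
  . 0 . . . . . . . . . .

Final: 2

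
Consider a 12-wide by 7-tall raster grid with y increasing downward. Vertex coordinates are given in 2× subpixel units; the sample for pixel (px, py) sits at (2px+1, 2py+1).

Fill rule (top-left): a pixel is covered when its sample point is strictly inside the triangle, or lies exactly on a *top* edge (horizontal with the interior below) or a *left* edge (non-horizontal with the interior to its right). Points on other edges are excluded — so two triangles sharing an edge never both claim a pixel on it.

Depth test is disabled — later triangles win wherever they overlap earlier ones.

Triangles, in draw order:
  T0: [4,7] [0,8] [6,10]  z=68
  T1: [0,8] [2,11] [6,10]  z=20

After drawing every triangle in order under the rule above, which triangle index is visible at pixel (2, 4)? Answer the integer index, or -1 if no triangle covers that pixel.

T0:
  2·area = 14  (B↔C swapped to make it positive)
  edge (4, 7)→(6, 10): d=(2,3) right/bottom  bias=-1
  edge (6, 10)→(0, 8): d=(-6,-2) top-left  bias=+0
  edge (0, 8)→(4, 7): d=(4,-1) top-left  bias=+0
    (1,4)@(3, 9): e=[7,0,7] → #  [on edge]
    (2,4)@(5, 9): e=[1,4,9] → #
    (3,4)@(7, 9): e=[-5,8,11] → ·
    (1,5)@(3, 11): e=[11,-12,15] → ·
    (2,5)@(5, 11): e=[5,-8,17] → ·
    (4,5)@(9, 11): e=[-7,0,21] → ·  [on edge]
    (7,6)@(15, 13): e=[-21,0,35] → ·  [on edge]
  covered (2 px):
    · · · · · · · · · · · ·
    · · · · · · · · · · · ·
    · · · · · · · · · · · ·
    · · · · · · · · · · · ·
    · # # · · · · · · · · ·
    · · · · · · · · · · · ·
    · · · · · · · · · · · ·
T1:
  2·area = 14  (B↔C swapped to make it positive)
  edge (0, 8)→(6, 10): d=(6,2) right/bottom  bias=-1
  edge (6, 10)→(2, 11): d=(-4,1) right/bottom  bias=-1
  edge (2, 11)→(0, 8): d=(-2,-3) top-left  bias=+0
    (0,4)@(1, 9): e=[4,9,1] → #
    (1,4)@(3, 9): e=[0,7,7] → ·  [on edge]
    (0,5)@(1, 11): e=[16,1,-3] → ·
    (4,5)@(9, 11): e=[0,-7,21] → ·  [on edge]
    (7,6)@(15, 13): e=[0,-21,35] → ·  [on edge]
  covered (1 px):
    · · · · · · · · · · · ·
    · · · · · · · · · · · ·
    · · · · · · · · · · · ·
    · · · · · · · · · · · ·
    # · · · · · · · · · · ·
    · · · · · · · · · · · ·
    · · · · · · · · · · · ·

Z-buffer (winner per pixel, '.' = empty):
  . . . . . . . . . . . .
  . . . . . . . . . . . .
  . . . . . . . . . . . .
  . . . . . . . . . . . .
  1 0 0 . . . . . . . . .
  . . . . . . . . . . . .
  . . . . . . . . . . . .

Answer: 0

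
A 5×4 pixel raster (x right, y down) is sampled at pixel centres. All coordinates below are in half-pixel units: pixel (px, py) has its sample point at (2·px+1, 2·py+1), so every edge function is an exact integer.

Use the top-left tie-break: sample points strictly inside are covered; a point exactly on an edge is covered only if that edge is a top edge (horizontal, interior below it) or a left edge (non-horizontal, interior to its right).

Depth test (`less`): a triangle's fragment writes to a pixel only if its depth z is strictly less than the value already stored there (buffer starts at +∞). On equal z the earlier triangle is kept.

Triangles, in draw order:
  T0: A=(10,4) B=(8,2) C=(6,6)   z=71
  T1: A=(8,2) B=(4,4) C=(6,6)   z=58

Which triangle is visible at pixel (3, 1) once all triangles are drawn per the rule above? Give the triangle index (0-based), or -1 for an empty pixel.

T0:
  2·area = 12  (B↔C swapped to make it positive)
  edge (10, 4)→(6, 6): d=(-4,2) right/bottom  bias=-1
  edge (6, 6)→(8, 2): d=(2,-4) top-left  bias=+0
  edge (8, 2)→(10, 4): d=(2,2) right/bottom  bias=-1
    (3,0)@(7, 1): e=[18,-6,0] → ·  [on edge]
    (4,1)@(9, 3): e=[6,6,0] → ·  [on edge]
    (3,2)@(7, 5): e=[2,2,8] → █
    (4,2)@(9, 5): e=[-2,10,4] → ·
    (3,3)@(7, 7): e=[-6,6,12] → ·
  covered (1 px):
    · · · · ·
    · · · · ·
    · · · █ ·
    · · · · ·
T1:
  2·area = 12  (B↔C swapped to make it positive)
  edge (8, 2)→(6, 6): d=(-2,4) right/bottom  bias=-1
  edge (6, 6)→(4, 4): d=(-2,-2) top-left  bias=+0
  edge (4, 4)→(8, 2): d=(4,-2) top-left  bias=+0
    (0,0)@(1, 1): e=[30,0,-18] → ·  [on edge]
    (1,1)@(3, 3): e=[18,0,-6] → ·  [on edge]
    (3,1)@(7, 3): e=[2,8,2] → █
    (4,1)@(9, 3): e=[-6,12,6] → ·
    (2,2)@(5, 5): e=[6,0,6] → █  [on edge]
    (3,2)@(7, 5): e=[-2,4,10] → ·
    (2,3)@(5, 7): e=[2,-4,14] → ·
    (3,3)@(7, 7): e=[-6,0,18] → ·  [on edge]
  covered (2 px):
    · · · · ·
    · · · █ ·
    · · █ · ·
    · · · · ·

Z-buffer (winner per pixel, '.' = empty):
  . . . . .
  . . . 1 .
  . . 1 0 .
  . . . . .

Final: 1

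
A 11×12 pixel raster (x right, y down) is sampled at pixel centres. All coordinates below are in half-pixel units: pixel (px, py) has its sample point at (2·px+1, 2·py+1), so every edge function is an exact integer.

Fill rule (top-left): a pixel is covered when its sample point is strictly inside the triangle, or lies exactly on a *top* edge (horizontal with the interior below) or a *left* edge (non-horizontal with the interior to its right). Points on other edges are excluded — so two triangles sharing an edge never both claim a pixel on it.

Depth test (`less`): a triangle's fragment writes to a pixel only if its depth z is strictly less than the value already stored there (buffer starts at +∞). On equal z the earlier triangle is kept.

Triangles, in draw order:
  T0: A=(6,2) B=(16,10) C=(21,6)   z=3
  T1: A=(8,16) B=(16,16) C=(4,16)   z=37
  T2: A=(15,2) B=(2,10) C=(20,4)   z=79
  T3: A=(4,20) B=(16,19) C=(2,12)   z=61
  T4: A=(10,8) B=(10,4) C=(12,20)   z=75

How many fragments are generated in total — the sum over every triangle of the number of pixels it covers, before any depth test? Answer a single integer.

T0:
  2·area = 80  (B↔C swapped to make it positive)
  edge (6, 2)→(21, 6): d=(15,4) right/bottom  bias=-1
  edge (21, 6)→(16, 10): d=(-5,4) right/bottom  bias=-1
  edge (16, 10)→(6, 2): d=(-10,-8) top-left  bias=+0
    (4,1)@(9, 3): e=[3,63,14] → X
    (5,1)@(11, 3): e=[-5,55,30] → .
    (4,2)@(9, 5): e=[33,53,-6] → .
    (5,2)@(11, 5): e=[25,45,10] → X
    (6,2)@(13, 5): e=[17,37,26] → X
    (7,2)@(15, 5): e=[9,29,42] → X
    (8,2)@(17, 5): e=[1,21,58] → X
    (9,2)@(19, 5): e=[-7,13,74] → .
    (5,3)@(11, 7): e=[55,35,-10] → .
    (6,3)@(13, 7): e=[47,27,6] → X
    (9,3)@(19, 7): e=[23,3,54] → X
    (10,3)@(21, 7): e=[15,-5,70] → .
  covered (11 px):
    . . . . . . . . . . .
    . . . . X . . . . . .
    . . . . . X X X X . .
    . . . . . . X X X X .
    . . . . . . . X X . .
    . . . . . . . . . . .
    . . . . . . . . . . .
    . . . . . . . . . . .
    . . . . . . . . . . .
    . . . . . . . . . . .
    . . . . . . . . . . .
    . . . . . . . . . . .
T1:
  degenerate (2·area = 0) — covers nothing
T2:
  2·area = 66  (B↔C swapped to make it positive)
  edge (15, 2)→(20, 4): d=(5,2) right/bottom  bias=-1
  edge (20, 4)→(2, 10): d=(-18,6) right/bottom  bias=-1
  edge (2, 10)→(15, 2): d=(13,-8) top-left  bias=+0
    (7,1)@(15, 3): e=[5,48,13] → X
    (8,1)@(17, 3): e=[1,36,29] → X
    (9,1)@(19, 3): e=[-3,24,45] → .
    (5,2)@(11, 5): e=[23,36,7] → X
    (6,2)@(13, 5): e=[19,24,23] → X
    (8,2)@(17, 5): e=[11,0,55] → .  [on edge]
    (3,3)@(7, 7): e=[41,24,1] → X
    (4,3)@(9, 7): e=[37,12,17] → X
    (5,3)@(11, 7): e=[33,0,33] → .  [on edge]
    (6,3)@(13, 7): e=[29,-12,49] → .
    (7,3)@(15, 7): e=[25,-24,65] → .
    (2,4)@(5, 9): e=[55,0,11] → .  [on edge]
  covered (7 px):
    . . . . . . . . . . .
    . . . . . . . X X . .
    . . . . . X X X . . .
    . . . X X . . . . . .
    . . . . . . . . . . .
    . . . . . . . . . . .
    . . . . . . . . . . .
    . . . . . . . . . . .
    . . . . . . . . . . .
    . . . . . . . . . . .
    . . . . . . . . . . .
    . . . . . . . . . . .
T3:
  2·area = 98  (B↔C swapped to make it positive)
  edge (4, 20)→(2, 12): d=(-2,-8) top-left  bias=+0
  edge (2, 12)→(16, 19): d=(14,7) right/bottom  bias=-1
  edge (16, 19)→(4, 20): d=(-12,1) right/bottom  bias=-1
    (1,6)@(3, 13): e=[6,7,85] → X
    (2,6)@(5, 13): e=[22,-7,83] → .
    (1,7)@(3, 15): e=[2,35,61] → X
    (2,7)@(5, 15): e=[18,21,59] → X
    (3,7)@(7, 15): e=[34,7,57] → X
    (4,7)@(9, 15): e=[50,-7,55] → .
    (1,8)@(3, 17): e=[-2,63,37] → .
    (2,8)@(5, 17): e=[14,49,35] → X
    (4,8)@(9, 17): e=[46,21,31] → X
    (5,8)@(11, 17): e=[62,7,29] → X
    (6,8)@(13, 17): e=[78,-7,27] → .
    (2,9)@(5, 19): e=[10,77,11] → X
  covered (14 px):
    . . . . . . . . . . .
    . . . . . . . . . . .
    . . . . . . . . . . .
    . . . . . . . . . . .
    . . . . . . . . . . .
    . . . . . . . . . . .
    . X . . . . . . . . .
    . X X X . . . . . . .
    . . X X X X . . . . .
    . . X X X X X X . . .
    . . . . . . . . . . .
    . . . . . . . . . . .
T4:
  2·area = 8
  edge (10, 8)→(10, 4): d=(0,-4) top-left  bias=+0
  edge (10, 4)→(12, 20): d=(2,16) right/bottom  bias=-1
  edge (12, 20)→(10, 8): d=(-2,-12) top-left  bias=+0
    (5,6)@(11, 13): e=[4,2,2] → X
    (6,6)@(13, 13): e=[12,-30,26] → .
    (5,7)@(11, 15): e=[4,6,-2] → .
  covered (1 px):
    . . . . . . . . . . .
    . . . . . . . . . . .
    . . . . . . . . . . .
    . . . . . . . . . . .
    . . . . . . . . . . .
    . . . . . . . . . . .
    . . . . . X . . . . .
    . . . . . . . . . . .
    . . . . . . . . . . .
    . . . . . . . . . . .
    . . . . . . . . . . .
    . . . . . . . . . . .

Result: 33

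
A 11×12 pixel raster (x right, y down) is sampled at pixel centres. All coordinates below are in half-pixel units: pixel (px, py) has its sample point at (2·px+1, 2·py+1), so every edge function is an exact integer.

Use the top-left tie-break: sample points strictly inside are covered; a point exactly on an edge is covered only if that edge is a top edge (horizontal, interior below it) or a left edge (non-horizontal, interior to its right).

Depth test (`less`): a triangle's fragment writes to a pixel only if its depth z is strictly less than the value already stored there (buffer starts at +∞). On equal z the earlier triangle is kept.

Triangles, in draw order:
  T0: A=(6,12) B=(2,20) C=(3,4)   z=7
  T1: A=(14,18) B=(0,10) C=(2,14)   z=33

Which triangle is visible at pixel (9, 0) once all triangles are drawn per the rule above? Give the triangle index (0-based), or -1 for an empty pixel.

T0:
  2·area = 56
  edge (6, 12)→(2, 20): d=(-4,8) right/bottom  bias=-1
  edge (2, 20)→(3, 4): d=(1,-16) top-left  bias=+0
  edge (3, 4)→(6, 12): d=(3,8) right/bottom  bias=-1
    (1,2)@(3, 5): e=[52,1,3] → #
    (2,2)@(5, 5): e=[36,33,-13] → ·
    (1,3)@(3, 7): e=[44,3,9] → #
    (2,3)@(5, 7): e=[28,35,-7] → ·
    (1,4)@(3, 9): e=[36,5,15] → #
    (2,4)@(5, 9): e=[20,37,-1] → ·
    (1,5)@(3, 11): e=[28,7,21] → #
    (2,5)@(5, 11): e=[12,39,5] → #
    (3,5)@(7, 11): e=[-4,71,-11] → ·
    (1,6)@(3, 13): e=[20,9,27] → #
    (3,6)@(7, 13): e=[-12,73,-5] → ·
    (1,7)@(3, 15): e=[12,11,33] → #
  covered (9 px):
    · · · · · · · · · · ·
    · · · · · · · · · · ·
    · # · · · · · · · · ·
    · # · · · · · · · · ·
    · # · · · · · · · · ·
    · # # · · · · · · · ·
    · # # · · · · · · · ·
    · # · · · · · · · · ·
    · # · · · · · · · · ·
    · · · · · · · · · · ·
    · · · · · · · · · · ·
    · · · · · · · · · · ·
T1:
  2·area = 40  (B↔C swapped to make it positive)
  edge (14, 18)→(2, 14): d=(-12,-4) top-left  bias=+0
  edge (2, 14)→(0, 10): d=(-2,-4) top-left  bias=+0
  edge (0, 10)→(14, 18): d=(14,8) right/bottom  bias=-1
    (0,5)@(1, 11): e=[32,2,6] → #
    (1,5)@(3, 11): e=[40,10,-10] → ·
    (0,6)@(1, 13): e=[8,-2,34] → ·
    (1,6)@(3, 13): e=[16,6,18] → #
    (2,6)@(5, 13): e=[24,14,2] → #
    (3,6)@(7, 13): e=[32,22,-14] → ·
    (1,7)@(3, 15): e=[-8,2,46] → ·
    (2,7)@(5, 15): e=[0,10,30] → #  [on edge]
    (3,7)@(7, 15): e=[8,18,14] → #
    (4,7)@(9, 15): e=[16,26,-2] → ·
    (2,8)@(5, 17): e=[-24,6,58] → ·
    (3,8)@(7, 17): e=[-16,14,42] → ·
    (5,8)@(11, 17): e=[0,30,10] → #  [on edge]
    (8,9)@(17, 19): e=[0,50,-10] → ·  [on edge]
  covered (6 px):
    · · · · · · · · · · ·
    · · · · · · · · · · ·
    · · · · · · · · · · ·
    · · · · · · · · · · ·
    · · · · · · · · · · ·
    # · · · · · · · · · ·
    · # # · · · · · · · ·
    · · # # · · · · · · ·
    · · · · · # · · · · ·
    · · · · · · · · · · ·
    · · · · · · · · · · ·
    · · · · · · · · · · ·

Z-buffer (winner per pixel, '.' = empty):
  . . . . . . . . . . .
  . . . . . . . . . . .
  . 0 . . . . . . . . .
  . 0 . . . . . . . . .
  . 0 . . . . . . . . .
  1 0 0 . . . . . . . .
  . 0 0 . . . . . . . .
  . 0 1 1 . . . . . . .
  . 0 . . . 1 . . . . .
  . . . . . . . . . . .
  . . . . . . . . . . .
  . . . . . . . . . . .

Result: -1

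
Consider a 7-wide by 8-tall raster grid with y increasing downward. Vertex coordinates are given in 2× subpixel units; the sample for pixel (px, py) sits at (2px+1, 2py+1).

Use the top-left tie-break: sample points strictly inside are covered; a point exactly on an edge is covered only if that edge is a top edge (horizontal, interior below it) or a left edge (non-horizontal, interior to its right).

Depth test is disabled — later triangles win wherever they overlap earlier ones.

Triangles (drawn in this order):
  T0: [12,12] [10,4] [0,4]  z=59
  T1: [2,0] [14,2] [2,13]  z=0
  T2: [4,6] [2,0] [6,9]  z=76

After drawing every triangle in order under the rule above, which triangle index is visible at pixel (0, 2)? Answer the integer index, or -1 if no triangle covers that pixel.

T0:
  2·area = 80  (B↔C swapped to make it positive)
  edge (12, 12)→(0, 4): d=(-12,-8) top-left  bias=+0
  edge (0, 4)→(10, 4): d=(10,0) top-left  bias=+0
  edge (10, 4)→(12, 12): d=(2,8) right/bottom  bias=-1
    (1,2)@(3, 5): e=[12,10,58] → X
    (2,2)@(5, 5): e=[28,10,42] → X
    (3,2)@(7, 5): e=[44,10,26] → X
    (4,2)@(9, 5): e=[60,10,10] → X
    (5,2)@(11, 5): e=[76,10,-6] → .
    (1,3)@(3, 7): e=[-12,30,62] → .
    (2,3)@(5, 7): e=[4,30,46] → X
    (5,3)@(11, 7): e=[52,30,-2] → .
    (2,4)@(5, 9): e=[-20,50,50] → .
    (3,4)@(7, 9): e=[-4,50,34] → .
    (4,4)@(9, 9): e=[12,50,18] → X
    (5,4)@(11, 9): e=[28,50,2] → X
  covered (10 px):
    . . . . . . .
    . . . . . . .
    . X X X X . .
    . . X X X . .
    . . . . X X .
    . . . . . X .
    . . . . . . .
    . . . . . . .
T1:
  2·area = 156
  edge (2, 0)→(14, 2): d=(12,2) right/bottom  bias=-1
  edge (14, 2)→(2, 13): d=(-12,11) right/bottom  bias=-1
  edge (2, 13)→(2, 0): d=(0,-13) top-left  bias=+0
    (1,0)@(3, 1): e=[10,133,13] → X
    (2,0)@(5, 1): e=[6,111,39] → X
    (3,0)@(7, 1): e=[2,89,65] → X
    (4,0)@(9, 1): e=[-2,67,91] → .
    (1,1)@(3, 3): e=[34,109,13] → X
    (4,1)@(9, 3): e=[22,43,91] → X
    (5,1)@(11, 3): e=[18,21,117] → X
    (6,1)@(13, 3): e=[14,-1,143] → .
    (1,2)@(3, 5): e=[58,85,13] → X
    (5,2)@(11, 5): e=[42,-3,117] → .
    (1,3)@(3, 7): e=[82,61,13] → X
    (4,3)@(9, 7): e=[70,-5,91] → .
  covered (18 px):
    . X X X . . .
    . X X X X X .
    . X X X X . .
    . X X X . . .
    . X X . . . .
    . X . . . . .
    . . . . . . .
    . . . . . . .
T2:
  2·area = 6
  edge (4, 6)→(2, 0): d=(-2,-6) top-left  bias=+0
  edge (2, 0)→(6, 9): d=(4,9) right/bottom  bias=-1
  edge (6, 9)→(4, 6): d=(-2,-3) top-left  bias=+0
    (1,1)@(3, 3): e=[0,3,3] → X  [on edge]
    (2,1)@(5, 3): e=[12,-15,9] → .
    (1,2)@(3, 5): e=[-4,11,-1] → .
    (2,3)@(5, 7): e=[4,1,1] → X
    (3,3)@(7, 7): e=[16,-17,7] → .
    (2,4)@(5, 9): e=[0,9,-3] → .  [on edge]
    (3,7)@(7, 15): e=[0,15,-9] → .  [on edge]
  covered (2 px):
    . . . . . . .
    . X . . . . .
    . . . . . . .
    . . X . . . .
    . . . . . . .
    . . . . . . .
    . . . . . . .
    . . . . . . .

Z-buffer (winner per pixel, '.' = empty):
  . 1 1 1 . . .
  . 2 1 1 1 1 .
  . 1 1 1 1 . .
  . 1 2 1 0 . .
  . 1 1 . 0 0 .
  . 1 . . . 0 .
  . . . . . . .
  . . . . . . .

Final: -1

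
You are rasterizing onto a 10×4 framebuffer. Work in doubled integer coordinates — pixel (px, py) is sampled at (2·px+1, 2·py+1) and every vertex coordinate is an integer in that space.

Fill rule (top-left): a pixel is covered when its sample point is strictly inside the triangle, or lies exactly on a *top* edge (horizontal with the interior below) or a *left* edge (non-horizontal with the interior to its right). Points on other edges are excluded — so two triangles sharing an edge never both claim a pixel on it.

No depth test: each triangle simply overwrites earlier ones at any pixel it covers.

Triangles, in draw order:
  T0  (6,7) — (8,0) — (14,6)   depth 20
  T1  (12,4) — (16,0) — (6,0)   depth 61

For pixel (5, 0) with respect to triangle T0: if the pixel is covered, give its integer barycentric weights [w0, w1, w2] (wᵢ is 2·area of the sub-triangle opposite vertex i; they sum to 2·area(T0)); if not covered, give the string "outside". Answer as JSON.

T0:
  2·area = 54
  edge (6, 7)→(8, 0): d=(2,-7) top-left  bias=+0
  edge (8, 0)→(14, 6): d=(6,6) right/bottom  bias=-1
  edge (14, 6)→(6, 7): d=(-8,1) right/bottom  bias=-1
    (4,0)@(9, 1): e=[9,0,45] → ·  [on edge]
    (4,1)@(9, 3): e=[13,12,29] → #
    (5,1)@(11, 3): e=[27,0,27] → ·  [on edge]
    (3,2)@(7, 5): e=[3,36,15] → #
    (5,2)@(11, 5): e=[31,12,11] → #
    (6,2)@(13, 5): e=[45,0,9] → ·  [on edge]
    (3,3)@(7, 7): e=[7,48,-1] → ·
    (4,3)@(9, 7): e=[21,36,-3] → ·
    (5,3)@(11, 7): e=[35,24,-5] → ·
    (7,3)@(15, 7): e=[63,0,-9] → ·  [on edge]
  covered (4 px):
    · · · · · · · · · ·
    · · · · # · · · · ·
    · · · # # # · · · ·
    · · · · · · · · · ·
T1:
  2·area = 40  (B↔C swapped to make it positive)
  edge (12, 4)→(6, 0): d=(-6,-4) top-left  bias=+0
  edge (6, 0)→(16, 0): d=(10,0) top-left  bias=+0
  edge (16, 0)→(12, 4): d=(-4,4) right/bottom  bias=-1
    (4,0)@(9, 1): e=[6,10,24] → #
    (5,0)@(11, 1): e=[14,10,16] → #
    (6,0)@(13, 1): e=[22,10,8] → #
    (7,0)@(15, 1): e=[30,10,0] → ·  [on edge]
    (4,1)@(9, 3): e=[-6,30,16] → ·
    (5,1)@(11, 3): e=[2,30,8] → #
    (6,1)@(13, 3): e=[10,30,0] → ·  [on edge]
    (5,2)@(11, 5): e=[-10,50,0] → ·  [on edge]
    (4,3)@(9, 7): e=[-30,70,0] → ·  [on edge]
  covered (4 px):
    · · · · # # # · · ·
    · · · · · # · · · ·
    · · · · · · · · · ·
    · · · · · · · · · ·

Result: "outside"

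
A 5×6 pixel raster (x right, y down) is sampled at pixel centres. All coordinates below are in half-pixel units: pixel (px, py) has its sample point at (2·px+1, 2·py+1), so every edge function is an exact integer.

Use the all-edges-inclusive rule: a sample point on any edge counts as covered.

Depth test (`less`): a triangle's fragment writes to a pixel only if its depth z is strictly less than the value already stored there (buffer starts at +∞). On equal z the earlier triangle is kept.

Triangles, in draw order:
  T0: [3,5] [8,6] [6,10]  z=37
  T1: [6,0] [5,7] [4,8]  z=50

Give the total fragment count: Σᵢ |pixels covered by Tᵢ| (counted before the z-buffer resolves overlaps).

T0:
  2·area = 22
  edge (3, 5)→(8, 6): d=(5,1) inclusive
  edge (8, 6)→(6, 10): d=(-2,4) inclusive
  edge (6, 10)→(3, 5): d=(-3,-5) inclusive
    (1,2)@(3, 5): e=[0,22,0] → X  [on edge]
    (2,2)@(5, 5): e=[-2,14,10] → .
    (1,3)@(3, 7): e=[10,18,-6] → .
    (2,3)@(5, 7): e=[8,10,4] → X
    (3,3)@(7, 7): e=[6,2,14] → X
    (4,3)@(9, 7): e=[4,-6,24] → .
    (2,4)@(5, 9): e=[18,6,-2] → .
    (3,4)@(7, 9): e=[16,-2,8] → .
  covered (3 px):
    . . . . .
    . . . . .
    . X . . .
    . . X X .
    . . . . .
    . . . . .
T1:
  2·area = 6
  edge (6, 0)→(5, 7): d=(-1,7) inclusive
  edge (5, 7)→(4, 8): d=(-1,1) inclusive
  edge (4, 8)→(6, 0): d=(2,-8) inclusive
    (4,1)@(9, 3): e=[-24,0,30] → .  [on edge]
    (2,2)@(5, 5): e=[2,2,2] → X
    (3,2)@(7, 5): e=[-12,0,18] → .  [on edge]
    (2,3)@(5, 7): e=[0,0,6] → X  [on edge]
    (3,3)@(7, 7): e=[-14,-2,22] → .
    (1,4)@(3, 9): e=[12,0,-6] → .  [on edge]
    (2,4)@(5, 9): e=[-2,-2,10] → .
    (0,5)@(1, 11): e=[24,0,-18] → .  [on edge]
  covered (2 px):
    . . . . .
    . . . . .
    . . X . .
    . . X . .
    . . . . .
    . . . . .

Final: 5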